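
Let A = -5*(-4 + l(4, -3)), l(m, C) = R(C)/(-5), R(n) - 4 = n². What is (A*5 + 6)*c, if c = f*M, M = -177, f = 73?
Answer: -2209491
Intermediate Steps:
R(n) = 4 + n²
l(m, C) = -⅘ - C²/5 (l(m, C) = (4 + C²)/(-5) = (4 + C²)*(-⅕) = -⅘ - C²/5)
A = 33 (A = -5*(-4 + (-⅘ - ⅕*(-3)²)) = -5*(-4 + (-⅘ - ⅕*9)) = -5*(-4 + (-⅘ - 9/5)) = -5*(-4 - 13/5) = -5*(-33/5) = 33)
c = -12921 (c = 73*(-177) = -12921)
(A*5 + 6)*c = (33*5 + 6)*(-12921) = (165 + 6)*(-12921) = 171*(-12921) = -2209491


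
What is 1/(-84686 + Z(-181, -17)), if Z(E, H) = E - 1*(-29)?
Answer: -1/84838 ≈ -1.1787e-5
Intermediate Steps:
Z(E, H) = 29 + E (Z(E, H) = E + 29 = 29 + E)
1/(-84686 + Z(-181, -17)) = 1/(-84686 + (29 - 181)) = 1/(-84686 - 152) = 1/(-84838) = -1/84838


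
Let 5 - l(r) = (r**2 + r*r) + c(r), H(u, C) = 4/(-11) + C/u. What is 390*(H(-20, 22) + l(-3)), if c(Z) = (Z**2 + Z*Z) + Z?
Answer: -126399/11 ≈ -11491.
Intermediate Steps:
H(u, C) = -4/11 + C/u (H(u, C) = 4*(-1/11) + C/u = -4/11 + C/u)
c(Z) = Z + 2*Z**2 (c(Z) = (Z**2 + Z**2) + Z = 2*Z**2 + Z = Z + 2*Z**2)
l(r) = 5 - 2*r**2 - r*(1 + 2*r) (l(r) = 5 - ((r**2 + r*r) + r*(1 + 2*r)) = 5 - ((r**2 + r**2) + r*(1 + 2*r)) = 5 - (2*r**2 + r*(1 + 2*r)) = 5 + (-2*r**2 - r*(1 + 2*r)) = 5 - 2*r**2 - r*(1 + 2*r))
390*(H(-20, 22) + l(-3)) = 390*((-4/11 + 22/(-20)) + (5 - 1*(-3) - 4*(-3)**2)) = 390*((-4/11 + 22*(-1/20)) + (5 + 3 - 4*9)) = 390*((-4/11 - 11/10) + (5 + 3 - 36)) = 390*(-161/110 - 28) = 390*(-3241/110) = -126399/11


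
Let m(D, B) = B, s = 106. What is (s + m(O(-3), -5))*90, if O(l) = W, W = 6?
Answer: 9090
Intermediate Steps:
O(l) = 6
(s + m(O(-3), -5))*90 = (106 - 5)*90 = 101*90 = 9090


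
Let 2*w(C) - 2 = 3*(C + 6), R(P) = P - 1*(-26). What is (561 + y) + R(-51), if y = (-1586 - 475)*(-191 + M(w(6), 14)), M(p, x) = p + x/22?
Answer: 3890881/11 ≈ 3.5372e+5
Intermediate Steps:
R(P) = 26 + P (R(P) = P + 26 = 26 + P)
w(C) = 10 + 3*C/2 (w(C) = 1 + (3*(C + 6))/2 = 1 + (3*(6 + C))/2 = 1 + (18 + 3*C)/2 = 1 + (9 + 3*C/2) = 10 + 3*C/2)
M(p, x) = p + x/22 (M(p, x) = p + x*(1/22) = p + x/22)
y = 3884985/11 (y = (-1586 - 475)*(-191 + ((10 + (3/2)*6) + (1/22)*14)) = -2061*(-191 + ((10 + 9) + 7/11)) = -2061*(-191 + (19 + 7/11)) = -2061*(-191 + 216/11) = -2061*(-1885/11) = 3884985/11 ≈ 3.5318e+5)
(561 + y) + R(-51) = (561 + 3884985/11) + (26 - 51) = 3891156/11 - 25 = 3890881/11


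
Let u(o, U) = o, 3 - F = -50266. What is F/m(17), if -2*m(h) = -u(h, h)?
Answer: 5914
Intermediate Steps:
F = 50269 (F = 3 - 1*(-50266) = 3 + 50266 = 50269)
m(h) = h/2 (m(h) = -(-1)*h/2 = h/2)
F/m(17) = 50269/(((1/2)*17)) = 50269/(17/2) = 50269*(2/17) = 5914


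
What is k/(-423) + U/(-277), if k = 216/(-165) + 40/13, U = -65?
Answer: 19308797/83777265 ≈ 0.23048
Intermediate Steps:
k = 1264/715 (k = 216*(-1/165) + 40*(1/13) = -72/55 + 40/13 = 1264/715 ≈ 1.7678)
k/(-423) + U/(-277) = (1264/715)/(-423) - 65/(-277) = (1264/715)*(-1/423) - 65*(-1/277) = -1264/302445 + 65/277 = 19308797/83777265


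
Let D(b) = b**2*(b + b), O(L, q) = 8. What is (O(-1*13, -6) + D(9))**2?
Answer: 2149156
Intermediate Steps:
D(b) = 2*b**3 (D(b) = b**2*(2*b) = 2*b**3)
(O(-1*13, -6) + D(9))**2 = (8 + 2*9**3)**2 = (8 + 2*729)**2 = (8 + 1458)**2 = 1466**2 = 2149156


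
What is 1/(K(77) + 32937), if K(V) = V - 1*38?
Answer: 1/32976 ≈ 3.0325e-5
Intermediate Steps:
K(V) = -38 + V (K(V) = V - 38 = -38 + V)
1/(K(77) + 32937) = 1/((-38 + 77) + 32937) = 1/(39 + 32937) = 1/32976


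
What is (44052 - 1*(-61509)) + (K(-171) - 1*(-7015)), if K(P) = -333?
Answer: 112243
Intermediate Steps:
(44052 - 1*(-61509)) + (K(-171) - 1*(-7015)) = (44052 - 1*(-61509)) + (-333 - 1*(-7015)) = (44052 + 61509) + (-333 + 7015) = 105561 + 6682 = 112243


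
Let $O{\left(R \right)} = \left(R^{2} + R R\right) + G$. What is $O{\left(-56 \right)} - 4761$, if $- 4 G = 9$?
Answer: $\frac{6035}{4} \approx 1508.8$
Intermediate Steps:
$G = - \frac{9}{4}$ ($G = \left(- \frac{1}{4}\right) 9 = - \frac{9}{4} \approx -2.25$)
$O{\left(R \right)} = - \frac{9}{4} + 2 R^{2}$ ($O{\left(R \right)} = \left(R^{2} + R R\right) - \frac{9}{4} = \left(R^{2} + R^{2}\right) - \frac{9}{4} = 2 R^{2} - \frac{9}{4} = - \frac{9}{4} + 2 R^{2}$)
$O{\left(-56 \right)} - 4761 = \left(- \frac{9}{4} + 2 \left(-56\right)^{2}\right) - 4761 = \left(- \frac{9}{4} + 2 \cdot 3136\right) - 4761 = \left(- \frac{9}{4} + 6272\right) - 4761 = \frac{25079}{4} - 4761 = \frac{6035}{4}$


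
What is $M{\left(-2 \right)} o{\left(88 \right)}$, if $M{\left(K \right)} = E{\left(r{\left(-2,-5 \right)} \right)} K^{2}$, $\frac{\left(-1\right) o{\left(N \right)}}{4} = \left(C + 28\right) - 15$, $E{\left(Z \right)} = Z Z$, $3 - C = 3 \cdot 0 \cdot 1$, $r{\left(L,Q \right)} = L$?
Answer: $-1024$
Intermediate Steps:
$C = 3$ ($C = 3 - 3 \cdot 0 \cdot 1 = 3 - 0 \cdot 1 = 3 - 0 = 3 + 0 = 3$)
$E{\left(Z \right)} = Z^{2}$
$o{\left(N \right)} = -64$ ($o{\left(N \right)} = - 4 \left(\left(3 + 28\right) - 15\right) = - 4 \left(31 - 15\right) = \left(-4\right) 16 = -64$)
$M{\left(K \right)} = 4 K^{2}$ ($M{\left(K \right)} = \left(-2\right)^{2} K^{2} = 4 K^{2}$)
$M{\left(-2 \right)} o{\left(88 \right)} = 4 \left(-2\right)^{2} \left(-64\right) = 4 \cdot 4 \left(-64\right) = 16 \left(-64\right) = -1024$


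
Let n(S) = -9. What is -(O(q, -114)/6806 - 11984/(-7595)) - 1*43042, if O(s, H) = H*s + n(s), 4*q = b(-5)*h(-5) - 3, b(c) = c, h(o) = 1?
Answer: -317855968907/7384510 ≈ -43044.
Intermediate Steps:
q = -2 (q = (-5*1 - 3)/4 = (-5 - 3)/4 = (1/4)*(-8) = -2)
O(s, H) = -9 + H*s (O(s, H) = H*s - 9 = -9 + H*s)
-(O(q, -114)/6806 - 11984/(-7595)) - 1*43042 = -((-9 - 114*(-2))/6806 - 11984/(-7595)) - 1*43042 = -((-9 + 228)*(1/6806) - 11984*(-1/7595)) - 43042 = -(219*(1/6806) + 1712/1085) - 43042 = -(219/6806 + 1712/1085) - 43042 = -1*11889487/7384510 - 43042 = -11889487/7384510 - 43042 = -317855968907/7384510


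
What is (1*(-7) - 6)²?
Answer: 169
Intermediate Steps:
(1*(-7) - 6)² = (-7 - 6)² = (-13)² = 169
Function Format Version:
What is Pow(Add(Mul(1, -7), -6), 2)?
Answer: 169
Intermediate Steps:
Pow(Add(Mul(1, -7), -6), 2) = Pow(Add(-7, -6), 2) = Pow(-13, 2) = 169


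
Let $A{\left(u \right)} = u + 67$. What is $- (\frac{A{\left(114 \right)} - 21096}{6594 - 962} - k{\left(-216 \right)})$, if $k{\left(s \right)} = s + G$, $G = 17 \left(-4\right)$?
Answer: $- \frac{1578573}{5632} \approx -280.29$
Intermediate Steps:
$A{\left(u \right)} = 67 + u$
$G = -68$
$k{\left(s \right)} = -68 + s$ ($k{\left(s \right)} = s - 68 = -68 + s$)
$- (\frac{A{\left(114 \right)} - 21096}{6594 - 962} - k{\left(-216 \right)}) = - (\frac{\left(67 + 114\right) - 21096}{6594 - 962} - \left(-68 - 216\right)) = - (\frac{181 - 21096}{5632} - -284) = - (\left(-20915\right) \frac{1}{5632} + 284) = - (- \frac{20915}{5632} + 284) = \left(-1\right) \frac{1578573}{5632} = - \frac{1578573}{5632}$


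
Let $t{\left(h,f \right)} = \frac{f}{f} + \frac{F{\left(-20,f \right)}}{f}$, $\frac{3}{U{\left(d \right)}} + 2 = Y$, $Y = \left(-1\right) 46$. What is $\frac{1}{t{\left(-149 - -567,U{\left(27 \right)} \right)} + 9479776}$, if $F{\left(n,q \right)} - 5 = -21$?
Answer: $\frac{1}{9480033} \approx 1.0548 \cdot 10^{-7}$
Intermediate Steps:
$F{\left(n,q \right)} = -16$ ($F{\left(n,q \right)} = 5 - 21 = -16$)
$Y = -46$
$U{\left(d \right)} = - \frac{1}{16}$ ($U{\left(d \right)} = \frac{3}{-2 - 46} = \frac{3}{-48} = 3 \left(- \frac{1}{48}\right) = - \frac{1}{16}$)
$t{\left(h,f \right)} = 1 - \frac{16}{f}$ ($t{\left(h,f \right)} = \frac{f}{f} - \frac{16}{f} = 1 - \frac{16}{f}$)
$\frac{1}{t{\left(-149 - -567,U{\left(27 \right)} \right)} + 9479776} = \frac{1}{\frac{-16 - \frac{1}{16}}{- \frac{1}{16}} + 9479776} = \frac{1}{\left(-16\right) \left(- \frac{257}{16}\right) + 9479776} = \frac{1}{257 + 9479776} = \frac{1}{9480033}$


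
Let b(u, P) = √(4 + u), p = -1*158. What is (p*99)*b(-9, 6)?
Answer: -15642*I*√5 ≈ -34977.0*I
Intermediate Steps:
p = -158
(p*99)*b(-9, 6) = (-158*99)*√(4 - 9) = -15642*I*√5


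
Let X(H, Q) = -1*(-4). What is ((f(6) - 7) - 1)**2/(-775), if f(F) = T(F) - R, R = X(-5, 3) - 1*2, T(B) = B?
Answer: -16/775 ≈ -0.020645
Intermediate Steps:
X(H, Q) = 4
R = 2 (R = 4 - 1*2 = 4 - 2 = 2)
f(F) = -2 + F (f(F) = F - 1*2 = F - 2 = -2 + F)
((f(6) - 7) - 1)**2/(-775) = (((-2 + 6) - 7) - 1)**2/(-775) = ((4 - 7) - 1)**2*(-1/775) = (-3 - 1)**2*(-1/775) = (-4)**2*(-1/775) = 16*(-1/775) = -16/775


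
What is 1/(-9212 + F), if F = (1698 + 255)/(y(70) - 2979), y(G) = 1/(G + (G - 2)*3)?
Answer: -816245/7519784062 ≈ -0.00010855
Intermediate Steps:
y(G) = 1/(-6 + 4*G) (y(G) = 1/(G + (-2 + G)*3) = 1/(G + (-6 + 3*G)) = 1/(-6 + 4*G))
F = -535122/816245 (F = (1698 + 255)/(1/(2*(-3 + 2*70)) - 2979) = 1953/(1/(2*(-3 + 140)) - 2979) = 1953/((½)/137 - 2979) = 1953/((½)*(1/137) - 2979) = 1953/(1/274 - 2979) = 1953/(-816245/274) = 1953*(-274/816245) = -535122/816245 ≈ -0.65559)
1/(-9212 + F) = 1/(-9212 - 535122/816245) = 1/(-7519784062/816245) = -816245/7519784062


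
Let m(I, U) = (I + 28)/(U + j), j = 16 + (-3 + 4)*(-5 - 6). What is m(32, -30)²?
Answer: 144/25 ≈ 5.7600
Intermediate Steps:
j = 5 (j = 16 + 1*(-11) = 16 - 11 = 5)
m(I, U) = (28 + I)/(5 + U) (m(I, U) = (I + 28)/(U + 5) = (28 + I)/(5 + U))
m(32, -30)² = ((28 + 32)/(5 - 30))² = (60/(-25))² = (-1/25*60)² = (-12/5)² = 144/25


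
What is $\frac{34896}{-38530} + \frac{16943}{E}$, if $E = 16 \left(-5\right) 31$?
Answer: $- \frac{73935587}{9555440} \approx -7.7375$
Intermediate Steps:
$E = -2480$ ($E = \left(-80\right) 31 = -2480$)
$\frac{34896}{-38530} + \frac{16943}{E} = \frac{34896}{-38530} + \frac{16943}{-2480} = 34896 \left(- \frac{1}{38530}\right) + 16943 \left(- \frac{1}{2480}\right) = - \frac{17448}{19265} - \frac{16943}{2480} = - \frac{73935587}{9555440}$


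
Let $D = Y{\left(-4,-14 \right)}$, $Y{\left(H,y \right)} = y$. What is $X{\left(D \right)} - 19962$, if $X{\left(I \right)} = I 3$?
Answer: $-20004$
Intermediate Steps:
$D = -14$
$X{\left(I \right)} = 3 I$
$X{\left(D \right)} - 19962 = 3 \left(-14\right) - 19962 = -42 - 19962 = -20004$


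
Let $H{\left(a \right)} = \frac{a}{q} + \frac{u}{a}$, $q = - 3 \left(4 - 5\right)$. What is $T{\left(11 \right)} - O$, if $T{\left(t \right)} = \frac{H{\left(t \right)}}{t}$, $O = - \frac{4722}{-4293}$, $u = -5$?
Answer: $- \frac{139892}{173151} \approx -0.80792$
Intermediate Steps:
$q = 3$ ($q = \left(-3\right) \left(-1\right) = 3$)
$H{\left(a \right)} = - \frac{5}{a} + \frac{a}{3}$ ($H{\left(a \right)} = \frac{a}{3} - \frac{5}{a} = - \frac{5}{a} + \frac{a}{3}$)
$O = \frac{1574}{1431}$ ($O = \left(-4722\right) \left(- \frac{1}{4293}\right) = \frac{1574}{1431} \approx 1.0999$)
$T{\left(t \right)} = \frac{- \frac{5}{t} + \frac{t}{3}}{t}$
$T{\left(11 \right)} - O = \left(\frac{1}{3} - \frac{5}{121}\right) - \frac{1574}{1431} = \frac{106}{363} - \frac{1574}{1431} = - \frac{139892}{173151}$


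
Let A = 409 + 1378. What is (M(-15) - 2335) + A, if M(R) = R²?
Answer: -323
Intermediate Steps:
A = 1787
(M(-15) - 2335) + A = ((-15)² - 2335) + 1787 = (225 - 2335) + 1787 = -2110 + 1787 = -323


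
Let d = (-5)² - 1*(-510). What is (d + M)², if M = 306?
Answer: 707281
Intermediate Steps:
d = 535 (d = 25 + 510 = 535)
(d + M)² = (535 + 306)² = 841² = 707281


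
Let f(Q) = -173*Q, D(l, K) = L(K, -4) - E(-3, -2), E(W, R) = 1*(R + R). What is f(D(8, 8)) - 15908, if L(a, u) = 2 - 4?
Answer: -16254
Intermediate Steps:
L(a, u) = -2
E(W, R) = 2*R (E(W, R) = 1*(2*R) = 2*R)
D(l, K) = 2 (D(l, K) = -2 - 2*(-2) = -2 - 1*(-4) = -2 + 4 = 2)
f(D(8, 8)) - 15908 = -173*2 - 15908 = -346 - 15908 = -16254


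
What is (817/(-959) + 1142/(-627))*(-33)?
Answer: 1607437/18221 ≈ 88.219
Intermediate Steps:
(817/(-959) + 1142/(-627))*(-33) = (817*(-1/959) + 1142*(-1/627))*(-33) = (-817/959 - 1142/627)*(-33) = -1607437/601293*(-33) = 1607437/18221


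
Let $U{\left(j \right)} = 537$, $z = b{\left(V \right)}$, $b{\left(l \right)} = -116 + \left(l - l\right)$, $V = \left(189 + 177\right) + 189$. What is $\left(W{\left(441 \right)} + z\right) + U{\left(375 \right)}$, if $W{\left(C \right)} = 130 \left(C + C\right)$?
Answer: $115081$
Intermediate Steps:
$V = 555$ ($V = 366 + 189 = 555$)
$b{\left(l \right)} = -116$ ($b{\left(l \right)} = -116 + 0 = -116$)
$z = -116$
$W{\left(C \right)} = 260 C$ ($W{\left(C \right)} = 130 \cdot 2 C = 260 C$)
$\left(W{\left(441 \right)} + z\right) + U{\left(375 \right)} = \left(260 \cdot 441 - 116\right) + 537 = \left(114660 - 116\right) + 537 = 114544 + 537 = 115081$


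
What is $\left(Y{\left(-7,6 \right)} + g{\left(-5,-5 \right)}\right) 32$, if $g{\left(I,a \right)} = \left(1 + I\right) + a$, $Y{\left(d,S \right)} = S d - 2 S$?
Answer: $-2016$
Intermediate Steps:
$Y{\left(d,S \right)} = - 2 S + S d$
$g{\left(I,a \right)} = 1 + I + a$
$\left(Y{\left(-7,6 \right)} + g{\left(-5,-5 \right)}\right) 32 = \left(6 \left(-2 - 7\right) - 9\right) 32 = \left(6 \left(-9\right) - 9\right) 32 = \left(-54 - 9\right) 32 = \left(-63\right) 32 = -2016$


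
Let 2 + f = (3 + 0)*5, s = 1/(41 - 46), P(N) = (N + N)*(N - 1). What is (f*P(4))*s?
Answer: -312/5 ≈ -62.400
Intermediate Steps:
P(N) = 2*N*(-1 + N) (P(N) = (2*N)*(-1 + N) = 2*N*(-1 + N))
s = -⅕ (s = 1/(-5) = -⅕ ≈ -0.20000)
f = 13 (f = -2 + (3 + 0)*5 = -2 + 3*5 = -2 + 15 = 13)
(f*P(4))*s = (13*(2*4*(-1 + 4)))*(-⅕) = (13*(2*4*3))*(-⅕) = (13*24)*(-⅕) = 312*(-⅕) = -312/5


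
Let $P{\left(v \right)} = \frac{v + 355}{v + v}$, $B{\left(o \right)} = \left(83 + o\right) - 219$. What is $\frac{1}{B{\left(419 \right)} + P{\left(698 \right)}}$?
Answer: $\frac{1396}{396121} \approx 0.0035242$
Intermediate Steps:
$B{\left(o \right)} = -136 + o$
$P{\left(v \right)} = \frac{355 + v}{2 v}$
$\frac{1}{B{\left(419 \right)} + P{\left(698 \right)}} = \frac{1}{\left(-136 + 419\right) + \frac{355 + 698}{2 \cdot 698}} = \frac{1}{283 + \frac{1}{2} \cdot \frac{1}{698} \cdot 1053} = \frac{1}{283 + \frac{1053}{1396}} = \frac{1}{\frac{396121}{1396}} = \frac{1396}{396121}$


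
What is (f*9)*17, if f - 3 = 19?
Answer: 3366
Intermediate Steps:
f = 22 (f = 3 + 19 = 22)
(f*9)*17 = (22*9)*17 = 198*17 = 3366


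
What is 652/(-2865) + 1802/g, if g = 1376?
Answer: 2132789/1971120 ≈ 1.0820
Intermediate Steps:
652/(-2865) + 1802/g = 652/(-2865) + 1802/1376 = 652*(-1/2865) + 1802*(1/1376) = -652/2865 + 901/688 = 2132789/1971120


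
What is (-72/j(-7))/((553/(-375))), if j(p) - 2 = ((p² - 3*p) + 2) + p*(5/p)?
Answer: 27000/43687 ≈ 0.61803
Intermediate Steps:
j(p) = 9 + p² - 3*p (j(p) = 2 + (((p² - 3*p) + 2) + p*(5/p)) = 2 + ((2 + p² - 3*p) + 5) = 2 + (7 + p² - 3*p) = 9 + p² - 3*p)
(-72/j(-7))/((553/(-375))) = (-72/(9 + (-7)² - 3*(-7)))/((553/(-375))) = (-72/(9 + 49 + 21))/((553*(-1/375))) = (-72/79)/(-553/375) = -72*1/79*(-375/553) = -72/79*(-375/553) = 27000/43687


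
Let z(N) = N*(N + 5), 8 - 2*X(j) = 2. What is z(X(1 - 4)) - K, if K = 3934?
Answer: -3910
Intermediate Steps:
X(j) = 3 (X(j) = 4 - 1/2*2 = 4 - 1 = 3)
z(N) = N*(5 + N)
z(X(1 - 4)) - K = 3*(5 + 3) - 1*3934 = 3*8 - 3934 = 24 - 3934 = -3910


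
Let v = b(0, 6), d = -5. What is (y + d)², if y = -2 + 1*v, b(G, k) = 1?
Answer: 36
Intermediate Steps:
v = 1
y = -1 (y = -2 + 1*1 = -2 + 1 = -1)
(y + d)² = (-1 - 5)² = (-6)² = 36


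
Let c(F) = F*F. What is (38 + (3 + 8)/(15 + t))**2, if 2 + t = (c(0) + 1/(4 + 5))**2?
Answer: 1676329249/1110916 ≈ 1509.0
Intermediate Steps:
c(F) = F**2
t = -161/81 (t = -2 + (0**2 + 1/(4 + 5))**2 = -2 + (0 + 1/9)**2 = -2 + (1/9)**2 = -2 + 1/81 = -161/81 ≈ -1.9877)
(38 + (3 + 8)/(15 + t))**2 = (38 + (3 + 8)/(15 - 161/81))**2 = (38 + 11/(1054/81))**2 = (38 + 11*(81/1054))**2 = (38 + 891/1054)**2 = (40943/1054)**2 = 1676329249/1110916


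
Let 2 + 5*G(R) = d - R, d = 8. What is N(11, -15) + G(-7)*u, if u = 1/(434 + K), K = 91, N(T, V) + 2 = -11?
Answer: -34112/2625 ≈ -12.995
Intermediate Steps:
N(T, V) = -13 (N(T, V) = -2 - 11 = -13)
u = 1/525 (u = 1/(434 + 91) = 1/525 ≈ 0.0019048)
G(R) = 6/5 - R/5 (G(R) = -⅖ + (8 - R)/5 = -⅖ + (8/5 - R/5) = 6/5 - R/5)
N(11, -15) + G(-7)*u = -13 + (6/5 - ⅕*(-7))*(1/525) = -13 + (6/5 + 7/5)*(1/525) = -13 + (13/5)*(1/525) = -13 + 13/2625 = -34112/2625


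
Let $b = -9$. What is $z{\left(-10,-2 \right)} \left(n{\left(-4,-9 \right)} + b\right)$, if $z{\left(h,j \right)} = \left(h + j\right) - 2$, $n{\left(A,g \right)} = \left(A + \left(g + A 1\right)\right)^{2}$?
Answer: $-3920$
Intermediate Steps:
$n{\left(A,g \right)} = \left(g + 2 A\right)^{2}$ ($n{\left(A,g \right)} = \left(A + \left(g + A\right)\right)^{2} = \left(A + \left(A + g\right)\right)^{2} = \left(g + 2 A\right)^{2}$)
$z{\left(h,j \right)} = -2 + h + j$
$z{\left(-10,-2 \right)} \left(n{\left(-4,-9 \right)} + b\right) = \left(-2 - 10 - 2\right) \left(\left(-9 + 2 \left(-4\right)\right)^{2} - 9\right) = - 14 \left(\left(-9 - 8\right)^{2} - 9\right) = - 14 \left(\left(-17\right)^{2} - 9\right) = - 14 \left(289 - 9\right) = \left(-14\right) 280 = -3920$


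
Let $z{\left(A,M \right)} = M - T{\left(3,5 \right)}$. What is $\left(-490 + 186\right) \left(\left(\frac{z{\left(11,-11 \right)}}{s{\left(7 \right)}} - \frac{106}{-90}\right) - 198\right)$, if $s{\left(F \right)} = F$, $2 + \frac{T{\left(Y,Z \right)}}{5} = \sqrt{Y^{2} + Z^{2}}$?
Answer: $\frac{18861376}{315} + \frac{1520 \sqrt{34}}{7} \approx 61144.0$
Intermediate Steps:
$T{\left(Y,Z \right)} = -10 + 5 \sqrt{Y^{2} + Z^{2}}$
$z{\left(A,M \right)} = 10 + M - 5 \sqrt{34}$ ($z{\left(A,M \right)} = M - \left(-10 + 5 \sqrt{3^{2} + 5^{2}}\right) = M - \left(-10 + 5 \sqrt{9 + 25}\right) = M - \left(-10 + 5 \sqrt{34}\right) = M + \left(10 - 5 \sqrt{34}\right) = 10 + M - 5 \sqrt{34}$)
$\left(-490 + 186\right) \left(\left(\frac{z{\left(11,-11 \right)}}{s{\left(7 \right)}} - \frac{106}{-90}\right) - 198\right) = \left(-490 + 186\right) \left(\left(\frac{10 - 11 - 5 \sqrt{34}}{7} - \frac{106}{-90}\right) - 198\right) = - 304 \left(\left(\left(-1 - 5 \sqrt{34}\right) \frac{1}{7} - - \frac{53}{45}\right) - 198\right) = - 304 \left(\left(\left(- \frac{1}{7} - \frac{5 \sqrt{34}}{7}\right) + \frac{53}{45}\right) - 198\right) = - 304 \left(\left(\frac{326}{315} - \frac{5 \sqrt{34}}{7}\right) - 198\right) = - 304 \left(- \frac{62044}{315} - \frac{5 \sqrt{34}}{7}\right) = \frac{18861376}{315} + \frac{1520 \sqrt{34}}{7}$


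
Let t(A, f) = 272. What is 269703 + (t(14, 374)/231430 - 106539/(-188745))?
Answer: 392699677310682/1456041845 ≈ 2.6970e+5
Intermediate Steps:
269703 + (t(14, 374)/231430 - 106539/(-188745)) = 269703 + (272/231430 - 106539/(-188745)) = 269703 + (272*(1/231430) - 106539*(-1/188745)) = 269703 + (136/115715 + 35513/62915) = 269703 + 823588647/1456041845 = 392699677310682/1456041845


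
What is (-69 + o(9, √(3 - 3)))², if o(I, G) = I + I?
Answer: 2601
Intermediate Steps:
o(I, G) = 2*I
(-69 + o(9, √(3 - 3)))² = (-69 + 2*9)² = (-69 + 18)² = (-51)² = 2601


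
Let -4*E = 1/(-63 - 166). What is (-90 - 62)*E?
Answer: -38/229 ≈ -0.16594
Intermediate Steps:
E = 1/916 (E = -1/(4*(-63 - 166)) = -¼/(-229) = -¼*(-1/229) = 1/916 ≈ 0.0010917)
(-90 - 62)*E = (-90 - 62)*(1/916) = -152*1/916 = -38/229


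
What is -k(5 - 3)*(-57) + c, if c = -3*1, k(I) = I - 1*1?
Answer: 54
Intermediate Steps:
k(I) = -1 + I (k(I) = I - 1 = -1 + I)
c = -3
-k(5 - 3)*(-57) + c = -(-1 + (5 - 3))*(-57) - 3 = -(-1 + 2)*(-57) - 3 = -1*1*(-57) - 3 = -1*(-57) - 3 = 57 - 3 = 54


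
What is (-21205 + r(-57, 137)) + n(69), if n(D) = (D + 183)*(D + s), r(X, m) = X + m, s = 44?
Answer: 7351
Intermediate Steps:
n(D) = (44 + D)*(183 + D) (n(D) = (D + 183)*(D + 44) = (183 + D)*(44 + D) = (44 + D)*(183 + D))
(-21205 + r(-57, 137)) + n(69) = (-21205 + (-57 + 137)) + (8052 + 69² + 227*69) = (-21205 + 80) + (8052 + 4761 + 15663) = -21125 + 28476 = 7351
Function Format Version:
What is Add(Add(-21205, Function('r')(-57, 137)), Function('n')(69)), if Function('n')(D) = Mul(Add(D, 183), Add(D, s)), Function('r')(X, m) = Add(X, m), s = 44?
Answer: 7351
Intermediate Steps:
Function('n')(D) = Mul(Add(44, D), Add(183, D)) (Function('n')(D) = Mul(Add(D, 183), Add(D, 44)) = Mul(Add(183, D), Add(44, D)) = Mul(Add(44, D), Add(183, D)))
Add(Add(-21205, Function('r')(-57, 137)), Function('n')(69)) = Add(Add(-21205, Add(-57, 137)), Add(8052, Pow(69, 2), Mul(227, 69))) = Add(Add(-21205, 80), Add(8052, 4761, 15663)) = Add(-21125, 28476) = 7351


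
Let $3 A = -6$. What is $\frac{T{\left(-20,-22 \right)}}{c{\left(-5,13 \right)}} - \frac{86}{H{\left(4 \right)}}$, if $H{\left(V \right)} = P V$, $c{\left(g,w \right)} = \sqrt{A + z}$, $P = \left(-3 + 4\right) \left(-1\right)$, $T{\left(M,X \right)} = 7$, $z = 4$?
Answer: $\frac{43}{2} + \frac{7 \sqrt{2}}{2} \approx 26.45$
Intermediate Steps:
$A = -2$ ($A = \frac{1}{3} \left(-6\right) = -2$)
$P = -1$ ($P = 1 \left(-1\right) = -1$)
$c{\left(g,w \right)} = \sqrt{2}$ ($c{\left(g,w \right)} = \sqrt{-2 + 4} = \sqrt{2}$)
$H{\left(V \right)} = - V$
$\frac{T{\left(-20,-22 \right)}}{c{\left(-5,13 \right)}} - \frac{86}{H{\left(4 \right)}} = \frac{7}{\sqrt{2}} - \frac{86}{\left(-1\right) 4} = 7 \frac{\sqrt{2}}{2} - \frac{86}{-4} = \frac{7 \sqrt{2}}{2} - - \frac{43}{2} = \frac{7 \sqrt{2}}{2} + \frac{43}{2} = \frac{43}{2} + \frac{7 \sqrt{2}}{2}$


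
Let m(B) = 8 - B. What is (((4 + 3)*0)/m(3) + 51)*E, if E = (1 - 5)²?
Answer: 816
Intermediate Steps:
E = 16 (E = (-4)² = 16)
(((4 + 3)*0)/m(3) + 51)*E = (((4 + 3)*0)/(8 - 1*3) + 51)*16 = ((7*0)/(8 - 3) + 51)*16 = (0/5 + 51)*16 = (0*(⅕) + 51)*16 = (0 + 51)*16 = 51*16 = 816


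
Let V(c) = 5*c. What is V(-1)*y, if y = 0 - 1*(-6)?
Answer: -30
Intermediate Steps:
y = 6 (y = 0 + 6 = 6)
V(-1)*y = (5*(-1))*6 = -5*6 = -30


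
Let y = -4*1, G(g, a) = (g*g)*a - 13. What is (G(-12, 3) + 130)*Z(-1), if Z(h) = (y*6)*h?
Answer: 13176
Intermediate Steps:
G(g, a) = -13 + a*g² (G(g, a) = g²*a - 13 = a*g² - 13 = -13 + a*g²)
y = -4
Z(h) = -24*h (Z(h) = (-4*6)*h = -24*h)
(G(-12, 3) + 130)*Z(-1) = ((-13 + 3*(-12)²) + 130)*(-24*(-1)) = ((-13 + 3*144) + 130)*24 = ((-13 + 432) + 130)*24 = (419 + 130)*24 = 549*24 = 13176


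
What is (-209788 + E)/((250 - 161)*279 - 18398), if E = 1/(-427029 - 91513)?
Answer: -108783889097/3335780686 ≈ -32.611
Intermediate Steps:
E = -1/518542 (E = 1/(-518542) = -1/518542 ≈ -1.9285e-6)
(-209788 + E)/((250 - 161)*279 - 18398) = (-209788 - 1/518542)/((250 - 161)*279 - 18398) = -108783889097/(518542*(89*279 - 18398)) = -108783889097/(518542*(24831 - 18398)) = -108783889097/518542/6433 = -108783889097/518542*1/6433 = -108783889097/3335780686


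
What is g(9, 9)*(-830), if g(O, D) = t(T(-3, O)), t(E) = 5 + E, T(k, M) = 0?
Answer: -4150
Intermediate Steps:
g(O, D) = 5 (g(O, D) = 5 + 0 = 5)
g(9, 9)*(-830) = 5*(-830) = -4150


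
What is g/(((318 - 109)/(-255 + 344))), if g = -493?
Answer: -43877/209 ≈ -209.94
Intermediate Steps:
g/(((318 - 109)/(-255 + 344))) = -493*(-255 + 344)/(318 - 109) = -493/(209/89) = -493/(209*(1/89)) = -493/209/89 = -493*89/209 = -43877/209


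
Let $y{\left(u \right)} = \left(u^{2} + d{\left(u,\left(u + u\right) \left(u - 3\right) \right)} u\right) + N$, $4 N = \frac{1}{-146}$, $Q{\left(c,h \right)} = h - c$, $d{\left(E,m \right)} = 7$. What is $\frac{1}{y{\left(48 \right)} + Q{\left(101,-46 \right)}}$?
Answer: $\frac{584}{1455911} \approx 0.00040112$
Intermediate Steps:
$N = - \frac{1}{584}$ ($N = \frac{1}{4 \left(-146\right)} = \frac{1}{4} \left(- \frac{1}{146}\right) = - \frac{1}{584} \approx -0.0017123$)
$y{\left(u \right)} = - \frac{1}{584} + u^{2} + 7 u$ ($y{\left(u \right)} = \left(u^{2} + 7 u\right) - \frac{1}{584} = - \frac{1}{584} + u^{2} + 7 u$)
$\frac{1}{y{\left(48 \right)} + Q{\left(101,-46 \right)}} = \frac{1}{\left(- \frac{1}{584} + 48^{2} + 7 \cdot 48\right) - 147} = \frac{1}{\left(- \frac{1}{584} + 2304 + 336\right) - 147} = \frac{1}{\frac{1541759}{584} - 147} = \frac{1}{\frac{1455911}{584}} = \frac{584}{1455911}$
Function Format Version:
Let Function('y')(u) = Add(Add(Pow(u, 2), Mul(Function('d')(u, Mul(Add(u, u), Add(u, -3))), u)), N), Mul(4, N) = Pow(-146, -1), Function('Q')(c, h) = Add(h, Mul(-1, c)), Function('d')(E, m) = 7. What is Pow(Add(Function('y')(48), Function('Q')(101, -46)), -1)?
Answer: Rational(584, 1455911) ≈ 0.00040112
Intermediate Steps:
N = Rational(-1, 584) (N = Mul(Rational(1, 4), Pow(-146, -1)) = Mul(Rational(1, 4), Rational(-1, 146)) = Rational(-1, 584) ≈ -0.0017123)
Function('y')(u) = Add(Rational(-1, 584), Pow(u, 2), Mul(7, u)) (Function('y')(u) = Add(Add(Pow(u, 2), Mul(7, u)), Rational(-1, 584)) = Add(Rational(-1, 584), Pow(u, 2), Mul(7, u)))
Pow(Add(Function('y')(48), Function('Q')(101, -46)), -1) = Pow(Add(Add(Rational(-1, 584), Pow(48, 2), Mul(7, 48)), Add(-46, Mul(-1, 101))), -1) = Pow(Add(Add(Rational(-1, 584), 2304, 336), Add(-46, -101)), -1) = Pow(Add(Rational(1541759, 584), -147), -1) = Pow(Rational(1455911, 584), -1) = Rational(584, 1455911)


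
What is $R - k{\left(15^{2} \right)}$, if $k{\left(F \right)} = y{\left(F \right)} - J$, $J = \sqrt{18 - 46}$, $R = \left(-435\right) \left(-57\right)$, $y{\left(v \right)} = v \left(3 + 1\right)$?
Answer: $23895 + 2 i \sqrt{7} \approx 23895.0 + 5.2915 i$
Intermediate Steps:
$y{\left(v \right)} = 4 v$ ($y{\left(v \right)} = v 4 = 4 v$)
$R = 24795$
$J = 2 i \sqrt{7}$ ($J = \sqrt{-28} = 2 i \sqrt{7} \approx 5.2915 i$)
$k{\left(F \right)} = 4 F - 2 i \sqrt{7}$
$R - k{\left(15^{2} \right)} = 24795 - \left(4 \cdot 15^{2} - 2 i \sqrt{7}\right) = 24795 - \left(4 \cdot 225 - 2 i \sqrt{7}\right) = 24795 - \left(900 - 2 i \sqrt{7}\right) = 23895 + 2 i \sqrt{7}$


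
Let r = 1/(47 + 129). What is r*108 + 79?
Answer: 3503/44 ≈ 79.614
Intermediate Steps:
r = 1/176 ≈ 0.0056818
r*108 + 79 = (1/176)*108 + 79 = 27/44 + 79 = 3503/44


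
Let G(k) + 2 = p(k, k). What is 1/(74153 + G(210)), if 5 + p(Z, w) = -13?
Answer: 1/74133 ≈ 1.3489e-5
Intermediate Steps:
p(Z, w) = -18 (p(Z, w) = -5 - 13 = -18)
G(k) = -20 (G(k) = -2 - 18 = -20)
1/(74153 + G(210)) = 1/(74153 - 20) = 1/74133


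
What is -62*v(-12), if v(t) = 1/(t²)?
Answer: -31/72 ≈ -0.43056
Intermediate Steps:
v(t) = t⁻²
-62*v(-12) = -62/(-12)² = -62*1/144 = -31/72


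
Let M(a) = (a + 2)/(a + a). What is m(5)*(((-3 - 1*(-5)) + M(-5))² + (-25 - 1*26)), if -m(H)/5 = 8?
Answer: 9142/5 ≈ 1828.4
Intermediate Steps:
m(H) = -40 (m(H) = -5*8 = -40)
M(a) = (2 + a)/(2*a) (M(a) = (2 + a)/((2*a)) = (2 + a)*(1/(2*a)) = (2 + a)/(2*a))
m(5)*(((-3 - 1*(-5)) + M(-5))² + (-25 - 1*26)) = -40*(((-3 - 1*(-5)) + (½)*(2 - 5)/(-5))² + (-25 - 1*26)) = -40*(((-3 + 5) + (½)*(-⅕)*(-3))² + (-25 - 26)) = -40*((2 + 3/10)² - 51) = -40*((23/10)² - 51) = -40*(529/100 - 51) = -40*(-4571/100) = 9142/5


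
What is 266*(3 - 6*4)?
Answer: -5586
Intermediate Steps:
266*(3 - 6*4) = 266*(3 - 24) = 266*(-21) = -5586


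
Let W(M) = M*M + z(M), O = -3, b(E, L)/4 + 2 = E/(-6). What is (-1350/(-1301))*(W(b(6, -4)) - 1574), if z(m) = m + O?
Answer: -1950750/1301 ≈ -1499.4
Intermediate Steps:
b(E, L) = -8 - 2*E/3 (b(E, L) = -8 + 4*(E/(-6)) = -8 + 4*(E*(-⅙)) = -8 + 4*(-E/6) = -8 - 2*E/3)
z(m) = -3 + m (z(m) = m - 3 = -3 + m)
W(M) = -3 + M + M² (W(M) = M*M + (-3 + M) = M² + (-3 + M) = -3 + M + M²)
(-1350/(-1301))*(W(b(6, -4)) - 1574) = (-1350/(-1301))*((-3 + (-8 - ⅔*6) + (-8 - ⅔*6)²) - 1574) = (-1350*(-1/1301))*((-3 + (-8 - 4) + (-8 - 4)²) - 1574) = 1350*((-3 - 12 + (-12)²) - 1574)/1301 = 1350*((-3 - 12 + 144) - 1574)/1301 = 1350*(129 - 1574)/1301 = (1350/1301)*(-1445) = -1950750/1301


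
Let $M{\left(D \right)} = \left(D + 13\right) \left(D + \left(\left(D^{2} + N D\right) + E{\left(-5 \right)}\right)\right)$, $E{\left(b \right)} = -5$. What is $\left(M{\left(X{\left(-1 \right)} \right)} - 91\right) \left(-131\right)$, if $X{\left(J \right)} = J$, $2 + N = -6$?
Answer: $7205$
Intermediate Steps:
$N = -8$ ($N = -2 - 6 = -8$)
$M{\left(D \right)} = \left(13 + D\right) \left(-5 + D^{2} - 7 D\right)$ ($M{\left(D \right)} = \left(D + 13\right) \left(D - \left(5 - D^{2} + 8 D\right)\right) = \left(13 + D\right) \left(D - \left(5 - D^{2} + 8 D\right)\right) = \left(13 + D\right) \left(-5 + D^{2} - 7 D\right)$)
$\left(M{\left(X{\left(-1 \right)} \right)} - 91\right) \left(-131\right) = \left(\left(-65 + \left(-1\right)^{3} - -96 + 6 \left(-1\right)^{2}\right) - 91\right) \left(-131\right) = \left(\left(-65 - 1 + 96 + 6 \cdot 1\right) - 91\right) \left(-131\right) = \left(\left(-65 - 1 + 96 + 6\right) - 91\right) \left(-131\right) = \left(36 - 91\right) \left(-131\right) = \left(-55\right) \left(-131\right) = 7205$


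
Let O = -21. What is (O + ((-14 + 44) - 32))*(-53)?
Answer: 1219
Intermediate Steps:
(O + ((-14 + 44) - 32))*(-53) = (-21 + ((-14 + 44) - 32))*(-53) = (-21 + (30 - 32))*(-53) = (-21 - 2)*(-53) = -23*(-53) = 1219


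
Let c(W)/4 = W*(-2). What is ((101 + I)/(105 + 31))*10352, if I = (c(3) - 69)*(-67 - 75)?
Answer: 17219258/17 ≈ 1.0129e+6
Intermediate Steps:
c(W) = -8*W (c(W) = 4*(W*(-2)) = 4*(-2*W) = -8*W)
I = 13206 (I = (-8*3 - 69)*(-67 - 75) = (-24 - 69)*(-142) = -93*(-142) = 13206)
((101 + I)/(105 + 31))*10352 = ((101 + 13206)/(105 + 31))*10352 = (13307/136)*10352 = 17219258/17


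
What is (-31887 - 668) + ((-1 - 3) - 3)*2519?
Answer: -50188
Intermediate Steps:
(-31887 - 668) + ((-1 - 3) - 3)*2519 = -32555 + (-4 - 3)*2519 = -32555 - 7*2519 = -32555 - 17633 = -50188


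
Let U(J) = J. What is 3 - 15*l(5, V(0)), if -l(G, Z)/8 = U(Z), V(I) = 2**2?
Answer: 483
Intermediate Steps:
V(I) = 4
l(G, Z) = -8*Z
3 - 15*l(5, V(0)) = 3 - (-120)*4 = 3 - 15*(-32) = 3 + 480 = 483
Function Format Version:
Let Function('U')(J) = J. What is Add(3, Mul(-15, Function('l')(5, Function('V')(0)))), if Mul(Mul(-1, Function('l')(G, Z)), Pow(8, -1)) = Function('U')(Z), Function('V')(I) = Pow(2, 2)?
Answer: 483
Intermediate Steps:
Function('V')(I) = 4
Function('l')(G, Z) = Mul(-8, Z)
Add(3, Mul(-15, Function('l')(5, Function('V')(0)))) = Add(3, Mul(-15, Mul(-8, 4))) = Add(3, Mul(-15, -32)) = Add(3, 480) = 483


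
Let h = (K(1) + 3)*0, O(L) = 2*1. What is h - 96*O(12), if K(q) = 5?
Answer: -192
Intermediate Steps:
O(L) = 2
h = 0 (h = (5 + 3)*0 = 8*0 = 0)
h - 96*O(12) = 0 - 96*2 = 0 - 192 = -192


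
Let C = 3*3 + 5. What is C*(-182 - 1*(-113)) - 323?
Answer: -1289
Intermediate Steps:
C = 14 (C = 9 + 5 = 14)
C*(-182 - 1*(-113)) - 323 = 14*(-182 - 1*(-113)) - 323 = 14*(-182 + 113) - 323 = 14*(-69) - 323 = -966 - 323 = -1289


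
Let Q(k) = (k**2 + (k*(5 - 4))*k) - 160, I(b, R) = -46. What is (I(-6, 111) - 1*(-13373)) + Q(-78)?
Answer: 25335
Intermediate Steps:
Q(k) = -160 + 2*k**2 (Q(k) = (k**2 + (k*1)*k) - 160 = (k**2 + k*k) - 160 = (k**2 + k**2) - 160 = 2*k**2 - 160 = -160 + 2*k**2)
(I(-6, 111) - 1*(-13373)) + Q(-78) = (-46 - 1*(-13373)) + (-160 + 2*(-78)**2) = (-46 + 13373) + (-160 + 2*6084) = 13327 + (-160 + 12168) = 13327 + 12008 = 25335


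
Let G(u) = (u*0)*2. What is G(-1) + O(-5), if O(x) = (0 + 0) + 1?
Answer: 1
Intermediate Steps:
O(x) = 1 (O(x) = 0 + 1 = 1)
G(u) = 0 (G(u) = 0*2 = 0)
G(-1) + O(-5) = 0 + 1 = 1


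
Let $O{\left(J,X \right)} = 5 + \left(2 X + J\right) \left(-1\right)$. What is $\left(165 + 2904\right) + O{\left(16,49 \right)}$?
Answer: $2960$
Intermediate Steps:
$O{\left(J,X \right)} = 5 - J - 2 X$ ($O{\left(J,X \right)} = 5 + \left(J + 2 X\right) \left(-1\right) = 5 - \left(J + 2 X\right) = 5 - J - 2 X$)
$\left(165 + 2904\right) + O{\left(16,49 \right)} = \left(165 + 2904\right) - 109 = 3069 - 109 = 2960$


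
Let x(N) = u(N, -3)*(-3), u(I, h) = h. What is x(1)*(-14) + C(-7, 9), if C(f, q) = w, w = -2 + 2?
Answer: -126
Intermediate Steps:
w = 0
C(f, q) = 0
x(N) = 9 (x(N) = -3*(-3) = 9)
x(1)*(-14) + C(-7, 9) = 9*(-14) + 0 = -126 + 0 = -126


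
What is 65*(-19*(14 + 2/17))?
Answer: -296400/17 ≈ -17435.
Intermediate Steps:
65*(-19*(14 + 2/17)) = 65*(-19*240/17) = 65*(-4560/17) = -296400/17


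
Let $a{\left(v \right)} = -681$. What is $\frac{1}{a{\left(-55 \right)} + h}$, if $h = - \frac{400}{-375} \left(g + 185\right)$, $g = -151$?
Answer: $- \frac{15}{9671} \approx -0.001551$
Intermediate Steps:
$h = \frac{544}{15}$ ($h = - \frac{400}{-375} \left(-151 + 185\right) = \left(-400\right) \left(- \frac{1}{375}\right) 34 = \frac{16}{15} \cdot 34 = \frac{544}{15} \approx 36.267$)
$\frac{1}{a{\left(-55 \right)} + h} = \frac{1}{-681 + \frac{544}{15}} = \frac{1}{- \frac{9671}{15}} = - \frac{15}{9671}$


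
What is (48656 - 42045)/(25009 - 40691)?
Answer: -6611/15682 ≈ -0.42157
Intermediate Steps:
(48656 - 42045)/(25009 - 40691) = 6611/(-15682) = 6611*(-1/15682) = -6611/15682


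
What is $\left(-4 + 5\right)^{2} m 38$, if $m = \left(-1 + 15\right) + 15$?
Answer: $1102$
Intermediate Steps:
$m = 29$ ($m = 14 + 15 = 29$)
$\left(-4 + 5\right)^{2} m 38 = \left(-4 + 5\right)^{2} \cdot 29 \cdot 38 = 1^{2} \cdot 29 \cdot 38 = 1 \cdot 29 \cdot 38 = 29 \cdot 38 = 1102$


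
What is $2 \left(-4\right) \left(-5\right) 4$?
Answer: $160$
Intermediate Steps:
$2 \left(-4\right) \left(-5\right) 4 = 2 \cdot 20 \cdot 4 = 2 \cdot 80 = 160$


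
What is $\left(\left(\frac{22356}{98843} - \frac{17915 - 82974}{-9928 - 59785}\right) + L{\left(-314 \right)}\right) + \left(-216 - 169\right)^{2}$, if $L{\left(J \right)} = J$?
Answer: $\frac{1019196885465840}{6890642059} \approx 1.4791 \cdot 10^{5}$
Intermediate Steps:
$\left(\left(\frac{22356}{98843} - \frac{17915 - 82974}{-9928 - 59785}\right) + L{\left(-314 \right)}\right) + \left(-216 - 169\right)^{2} = \left(\left(\frac{22356}{98843} - \frac{17915 - 82974}{-9928 - 59785}\right) - 314\right) + \left(-216 - 169\right)^{2} = \left(\left(22356 \cdot \frac{1}{98843} - - \frac{65059}{-69713}\right) - 314\right) + \left(-385\right)^{2} = \left(\left(\frac{22356}{98843} - \left(-65059\right) \left(- \frac{1}{69713}\right)\right) - 314\right) + 148225 = \left(\left(\frac{22356}{98843} - \frac{65059}{69713}\right) - 314\right) + 148225 = \left(- \frac{4872122909}{6890642059} - 314\right) + 148225 = - \frac{2168533729435}{6890642059} + 148225 = \frac{1019196885465840}{6890642059}$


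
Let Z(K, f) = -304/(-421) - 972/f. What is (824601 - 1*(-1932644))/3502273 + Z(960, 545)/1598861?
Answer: 1011496301030442289/1284811169062555585 ≈ 0.78727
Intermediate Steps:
Z(K, f) = 304/421 - 972/f (Z(K, f) = -304*(-1/421) - 972/f = 304/421 - 972/f)
(824601 - 1*(-1932644))/3502273 + Z(960, 545)/1598861 = (824601 - 1*(-1932644))/3502273 + (304/421 - 972/545)/1598861 = (824601 + 1932644)*(1/3502273) + (304/421 - 972*1/545)*(1/1598861) = 2757245*(1/3502273) + (304/421 - 972/545)*(1/1598861) = 2757245/3502273 - 243532/229445*1/1598861 = 2757245/3502273 - 243532/366850662145 = 1011496301030442289/1284811169062555585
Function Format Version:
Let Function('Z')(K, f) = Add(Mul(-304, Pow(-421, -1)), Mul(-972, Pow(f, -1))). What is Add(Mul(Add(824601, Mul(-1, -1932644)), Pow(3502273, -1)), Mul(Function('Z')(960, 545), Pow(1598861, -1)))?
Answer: Rational(1011496301030442289, 1284811169062555585) ≈ 0.78727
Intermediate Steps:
Function('Z')(K, f) = Add(Rational(304, 421), Mul(-972, Pow(f, -1))) (Function('Z')(K, f) = Add(Mul(-304, Rational(-1, 421)), Mul(-972, Pow(f, -1))) = Add(Rational(304, 421), Mul(-972, Pow(f, -1))))
Add(Mul(Add(824601, Mul(-1, -1932644)), Pow(3502273, -1)), Mul(Function('Z')(960, 545), Pow(1598861, -1))) = Add(Mul(Add(824601, Mul(-1, -1932644)), Pow(3502273, -1)), Mul(Add(Rational(304, 421), Mul(-972, Pow(545, -1))), Pow(1598861, -1))) = Add(Mul(Add(824601, 1932644), Rational(1, 3502273)), Mul(Add(Rational(304, 421), Mul(-972, Rational(1, 545))), Rational(1, 1598861))) = Add(Mul(2757245, Rational(1, 3502273)), Mul(Add(Rational(304, 421), Rational(-972, 545)), Rational(1, 1598861))) = Add(Rational(2757245, 3502273), Mul(Rational(-243532, 229445), Rational(1, 1598861))) = Add(Rational(2757245, 3502273), Rational(-243532, 366850662145)) = Rational(1011496301030442289, 1284811169062555585)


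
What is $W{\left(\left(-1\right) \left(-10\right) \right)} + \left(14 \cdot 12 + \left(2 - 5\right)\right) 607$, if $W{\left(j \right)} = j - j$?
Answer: $100155$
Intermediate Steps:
$W{\left(j \right)} = 0$
$W{\left(\left(-1\right) \left(-10\right) \right)} + \left(14 \cdot 12 + \left(2 - 5\right)\right) 607 = 0 + \left(14 \cdot 12 + \left(2 - 5\right)\right) 607 = 0 + \left(168 - 3\right) 607 = 0 + 165 \cdot 607 = 0 + 100155 = 100155$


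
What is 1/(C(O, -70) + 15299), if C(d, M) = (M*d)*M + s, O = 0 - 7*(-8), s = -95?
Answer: 1/289604 ≈ 3.4530e-6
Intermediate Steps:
O = 56 (O = 0 + 56 = 56)
C(d, M) = -95 + d*M**2 (C(d, M) = (M*d)*M - 95 = d*M**2 - 95 = -95 + d*M**2)
1/(C(O, -70) + 15299) = 1/((-95 + 56*(-70)**2) + 15299) = 1/((-95 + 56*4900) + 15299) = 1/((-95 + 274400) + 15299) = 1/(274305 + 15299) = 1/289604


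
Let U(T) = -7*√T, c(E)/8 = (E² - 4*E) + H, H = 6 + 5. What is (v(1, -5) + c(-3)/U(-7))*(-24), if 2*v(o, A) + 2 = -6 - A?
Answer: 36 - 6144*I*√7/49 ≈ 36.0 - 331.74*I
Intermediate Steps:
H = 11
v(o, A) = -4 - A/2 (v(o, A) = -1 + (-6 - A)/2 = -1 + (-3 - A/2) = -4 - A/2)
c(E) = 88 - 32*E + 8*E² (c(E) = 8*((E² - 4*E) + 11) = 8*(11 + E² - 4*E) = 88 - 32*E + 8*E²)
(v(1, -5) + c(-3)/U(-7))*(-24) = ((-4 - ½*(-5)) + (88 - 32*(-3) + 8*(-3)²)/((-7*I*√7)))*(-24) = ((-4 + 5/2) + (88 + 96 + 8*9)/((-7*I*√7)))*(-24) = (-3/2 + (88 + 96 + 72)/((-7*I*√7)))*(-24) = (-3/2 + 256*(I*√7/49))*(-24) = (-3/2 + 256*I*√7/49)*(-24) = 36 - 6144*I*√7/49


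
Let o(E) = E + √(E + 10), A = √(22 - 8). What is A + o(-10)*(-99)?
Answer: 990 + √14 ≈ 993.74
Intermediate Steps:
A = √14 ≈ 3.7417
o(E) = E + √(10 + E)
A + o(-10)*(-99) = √14 + (-10 + √(10 - 10))*(-99) = √14 + (-10 + √0)*(-99) = √14 + (-10 + 0)*(-99) = √14 - 10*(-99) = √14 + 990 = 990 + √14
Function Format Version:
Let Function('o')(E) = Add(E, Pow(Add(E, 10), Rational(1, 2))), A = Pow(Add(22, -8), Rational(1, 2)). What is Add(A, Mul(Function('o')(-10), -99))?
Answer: Add(990, Pow(14, Rational(1, 2))) ≈ 993.74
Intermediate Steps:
A = Pow(14, Rational(1, 2)) ≈ 3.7417
Function('o')(E) = Add(E, Pow(Add(10, E), Rational(1, 2)))
Add(A, Mul(Function('o')(-10), -99)) = Add(Pow(14, Rational(1, 2)), Mul(Add(-10, Pow(Add(10, -10), Rational(1, 2))), -99)) = Add(Pow(14, Rational(1, 2)), Mul(Add(-10, Pow(0, Rational(1, 2))), -99)) = Add(Pow(14, Rational(1, 2)), Mul(Add(-10, 0), -99)) = Add(Pow(14, Rational(1, 2)), Mul(-10, -99)) = Add(Pow(14, Rational(1, 2)), 990) = Add(990, Pow(14, Rational(1, 2)))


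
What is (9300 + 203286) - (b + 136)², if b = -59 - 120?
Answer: 210737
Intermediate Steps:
b = -179
(9300 + 203286) - (b + 136)² = (9300 + 203286) - (-179 + 136)² = 212586 - 1*(-43)² = 212586 - 1*1849 = 212586 - 1849 = 210737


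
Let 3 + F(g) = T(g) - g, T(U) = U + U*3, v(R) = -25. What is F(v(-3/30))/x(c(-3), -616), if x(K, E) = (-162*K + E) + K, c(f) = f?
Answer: 78/133 ≈ 0.58647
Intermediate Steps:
T(U) = 4*U (T(U) = U + 3*U = 4*U)
F(g) = -3 + 3*g (F(g) = -3 + (4*g - g) = -3 + 3*g)
x(K, E) = E - 161*K (x(K, E) = (E - 162*K) + K = E - 161*K)
F(v(-3/30))/x(c(-3), -616) = (-3 + 3*(-25))/(-616 - 161*(-3)) = (-3 - 75)/(-616 + 483) = -78/(-133) = -78*(-1/133) = 78/133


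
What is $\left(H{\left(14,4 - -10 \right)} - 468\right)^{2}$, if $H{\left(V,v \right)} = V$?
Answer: $206116$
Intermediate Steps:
$\left(H{\left(14,4 - -10 \right)} - 468\right)^{2} = \left(14 - 468\right)^{2} = \left(-454\right)^{2} = 206116$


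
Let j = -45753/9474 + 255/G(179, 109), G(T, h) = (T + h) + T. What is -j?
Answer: 6316927/1474786 ≈ 4.2833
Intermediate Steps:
G(T, h) = h + 2*T
j = -6316927/1474786 (j = -45753/9474 + 255/(109 + 2*179) = -45753*1/9474 + 255/(109 + 358) = -15251/3158 + 255/467 = -6316927/1474786 ≈ -4.2833)
-j = -1*(-6316927/1474786) = 6316927/1474786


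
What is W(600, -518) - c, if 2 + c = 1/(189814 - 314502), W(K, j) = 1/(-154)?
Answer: 19139685/9600976 ≈ 1.9935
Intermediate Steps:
W(K, j) = -1/154
c = -249377/124688 (c = -2 + 1/(189814 - 314502) = -2 + 1/(-124688) = -2 - 1/124688 = -249377/124688 ≈ -2.0000)
W(600, -518) - c = -1/154 - 1*(-249377/124688) = -1/154 + 249377/124688 = 19139685/9600976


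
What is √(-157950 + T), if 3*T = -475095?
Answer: I*√316315 ≈ 562.42*I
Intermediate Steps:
T = -158365 (T = (⅓)*(-475095) = -158365)
√(-157950 + T) = √(-157950 - 158365) = √(-316315) = I*√316315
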